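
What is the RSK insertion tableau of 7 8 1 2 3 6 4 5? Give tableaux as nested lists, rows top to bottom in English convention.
P = [[1, 2, 3, 4, 5], [6, 8], [7]]

After inserting 7: P = [[7]].
After inserting 8: P = [[7, 8]].
After inserting 1: P = [[1, 8], [7]].
After inserting 2: P = [[1, 2], [7, 8]].
After inserting 3: P = [[1, 2, 3], [7, 8]].
After inserting 6: P = [[1, 2, 3, 6], [7, 8]].
After inserting 4: P = [[1, 2, 3, 4], [6, 8], [7]].
After inserting 5: P = [[1, 2, 3, 4, 5], [6, 8], [7]].

So P = [[1, 2, 3, 4, 5], [6, 8], [7]].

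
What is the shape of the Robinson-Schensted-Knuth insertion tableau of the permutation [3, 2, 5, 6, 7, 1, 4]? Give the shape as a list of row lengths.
Row-insert each entry into an empty tableau.

After inserting 3: P = [[3]].
After inserting 2: P = [[2], [3]].
After inserting 5: P = [[2, 5], [3]].
After inserting 6: P = [[2, 5, 6], [3]].
After inserting 7: P = [[2, 5, 6, 7], [3]].
After inserting 1: P = [[1, 5, 6, 7], [2], [3]].
After inserting 4: P = [[1, 4, 6, 7], [2, 5], [3]].

The final insertion tableau P = [[1, 4, 6, 7], [2, 5], [3]] has shape [4, 2, 1].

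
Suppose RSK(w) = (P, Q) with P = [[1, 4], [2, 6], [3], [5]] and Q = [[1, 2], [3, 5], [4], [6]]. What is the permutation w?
Reverse the RSK construction: for i from n down to 1, find the cell of Q containing i, remove the entry at that cell from P, and reverse-bump it up through P; the value ejected from row 1 is w(i).

Step i=6: Q has 6 at row 4, column 1; remove 5 from row 4 of P and reverse-bump: 5 enters row 3 and ejects 3; 3 enters row 2 and ejects 2; 2 enters row 1 and ejects 1. So w(6) = 1. P is now [[2, 4], [3, 6], [5]].
Step i=5: Q has 5 at row 2, column 2; remove 6 from row 2 of P and reverse-bump: 6 enters row 1 and ejects 4. So w(5) = 4. P is now [[2, 6], [3], [5]].
Step i=4: Q has 4 at row 3, column 1; remove 5 from row 3 of P and reverse-bump: 5 enters row 2 and ejects 3; 3 enters row 1 and ejects 2. So w(4) = 2. P is now [[3, 6], [5]].
Step i=3: Q has 3 at row 2, column 1; remove 5 from row 2 of P and reverse-bump: 5 enters row 1 and ejects 3. So w(3) = 3. P is now [[5, 6]].
Step i=2: Q has 2 at row 1, column 2; remove that cell from P, ejecting 6. So w(2) = 6. P is now [[5]].
Step i=1: Q has 1 at row 1, column 1; remove that cell from P, ejecting 5. So w(1) = 5. P is now [].

So w = 5 6 3 2 4 1.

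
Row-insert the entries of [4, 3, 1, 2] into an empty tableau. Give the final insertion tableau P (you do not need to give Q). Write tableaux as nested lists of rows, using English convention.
P = [[1, 2], [3], [4]]

Insert 4: appended to row 1. P = [[4]].
Insert 3: 3 bumps 4 from row 1; 4 starts row 2. P = [[3], [4]].
Insert 1: 1 bumps 3 from row 1; 3 bumps 4 from row 2; 4 starts row 3. P = [[1], [3], [4]].
Insert 2: appended to row 1. P = [[1, 2], [3], [4]].

So P = [[1, 2], [3], [4]].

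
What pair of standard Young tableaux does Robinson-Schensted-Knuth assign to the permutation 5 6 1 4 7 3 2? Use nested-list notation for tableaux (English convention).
P = [[1, 2, 7], [3, 6], [4], [5]], Q = [[1, 2, 5], [3, 4], [6], [7]]

Insert each entry of the permutation into P by Schensted row insertion, recording in Q the position of each new cell.

Insert 5: appended to row 1. P = [[5]].
Insert 6: appended to row 1. P = [[5, 6]].
Insert 1: 1 bumps 5 from row 1; 5 starts row 2. P = [[1, 6], [5]].
Insert 4: 4 bumps 6 from row 1; 6 appends to row 2. P = [[1, 4], [5, 6]].
Insert 7: appended to row 1. P = [[1, 4, 7], [5, 6]].
Insert 3: 3 bumps 4 from row 1; 4 bumps 5 from row 2; 5 starts row 3. P = [[1, 3, 7], [4, 6], [5]].
Insert 2: 2 bumps 3 from row 1; 3 bumps 4 from row 2; 4 bumps 5 from row 3; 5 starts row 4. P = [[1, 2, 7], [3, 6], [4], [5]].

So P = [[1, 2, 7], [3, 6], [4], [5]], Q = [[1, 2, 5], [3, 4], [6], [7]].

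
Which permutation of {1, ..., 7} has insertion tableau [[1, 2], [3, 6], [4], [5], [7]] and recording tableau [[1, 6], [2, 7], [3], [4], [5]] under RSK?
Reverse the RSK construction: for i from n down to 1, find the cell of Q containing i, remove the entry at that cell from P, and reverse-bump it up through P; the value ejected from row 1 is w(i).

Step i=7: Q has 7 at row 2, column 2; remove 6 from row 2 of P and reverse-bump: 6 enters row 1 and ejects 2. So w(7) = 2. P is now [[1, 6], [3], [4], [5], [7]].
Step i=6: Q has 6 at row 1, column 2; remove that cell from P, ejecting 6. So w(6) = 6. P is now [[1], [3], [4], [5], [7]].
Step i=5: Q has 5 at row 5, column 1; remove 7 from row 5 of P and reverse-bump: 7 enters row 4 and ejects 5; 5 enters row 3 and ejects 4; 4 enters row 2 and ejects 3; 3 enters row 1 and ejects 1. So w(5) = 1. P is now [[3], [4], [5], [7]].
Step i=4: Q has 4 at row 4, column 1; remove 7 from row 4 of P and reverse-bump: 7 enters row 3 and ejects 5; 5 enters row 2 and ejects 4; 4 enters row 1 and ejects 3. So w(4) = 3. P is now [[4], [5], [7]].
Step i=3: Q has 3 at row 3, column 1; remove 7 from row 3 of P and reverse-bump: 7 enters row 2 and ejects 5; 5 enters row 1 and ejects 4. So w(3) = 4. P is now [[5], [7]].
Step i=2: Q has 2 at row 2, column 1; remove 7 from row 2 of P and reverse-bump: 7 enters row 1 and ejects 5. So w(2) = 5. P is now [[7]].
Step i=1: Q has 1 at row 1, column 1; remove that cell from P, ejecting 7. So w(1) = 7. P is now [].

So w = 7 5 4 3 1 6 2.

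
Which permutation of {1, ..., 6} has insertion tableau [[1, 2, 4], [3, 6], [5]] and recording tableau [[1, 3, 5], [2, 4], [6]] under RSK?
5 1 6 3 4 2

Reverse the RSK construction: for i from n down to 1, find the cell of Q containing i, remove the entry at that cell from P, and reverse-bump it up through P; the value ejected from row 1 is w(i).

Step i=6: Q has 6 at row 3, column 1; remove 5 from row 3 of P and reverse-bump: 5 enters row 2 and ejects 3; 3 enters row 1 and ejects 2. So w(6) = 2. P is now [[1, 3, 4], [5, 6]].
Step i=5: Q has 5 at row 1, column 3; remove that cell from P, ejecting 4. So w(5) = 4. P is now [[1, 3], [5, 6]].
Step i=4: Q has 4 at row 2, column 2; remove 6 from row 2 of P and reverse-bump: 6 enters row 1 and ejects 3. So w(4) = 3. P is now [[1, 6], [5]].
Step i=3: Q has 3 at row 1, column 2; remove that cell from P, ejecting 6. So w(3) = 6. P is now [[1], [5]].
Step i=2: Q has 2 at row 2, column 1; remove 5 from row 2 of P and reverse-bump: 5 enters row 1 and ejects 1. So w(2) = 1. P is now [[5]].
Step i=1: Q has 1 at row 1, column 1; remove that cell from P, ejecting 5. So w(1) = 5. P is now [].

So w = 5 1 6 3 4 2.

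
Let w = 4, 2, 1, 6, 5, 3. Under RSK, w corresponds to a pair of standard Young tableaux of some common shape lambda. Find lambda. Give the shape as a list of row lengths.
Row-insert each entry into an empty tableau.

After inserting 4: P = [[4]].
After inserting 2: P = [[2], [4]].
After inserting 1: P = [[1], [2], [4]].
After inserting 6: P = [[1, 6], [2], [4]].
After inserting 5: P = [[1, 5], [2, 6], [4]].
After inserting 3: P = [[1, 3], [2, 5], [4, 6]].

The final insertion tableau P = [[1, 3], [2, 5], [4, 6]] has shape [2, 2, 2].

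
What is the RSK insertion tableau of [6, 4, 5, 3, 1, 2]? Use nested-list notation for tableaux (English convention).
P = [[1, 2], [3, 5], [4], [6]]

Insert 6: appended to row 1. P = [[6]].
Insert 4: 4 bumps 6 from row 1; 6 starts row 2. P = [[4], [6]].
Insert 5: appended to row 1. P = [[4, 5], [6]].
Insert 3: 3 bumps 4 from row 1; 4 bumps 6 from row 2; 6 starts row 3. P = [[3, 5], [4], [6]].
Insert 1: 1 bumps 3 from row 1; 3 bumps 4 from row 2; 4 bumps 6 from row 3; 6 starts row 4. P = [[1, 5], [3], [4], [6]].
Insert 2: 2 bumps 5 from row 1; 5 appends to row 2. P = [[1, 2], [3, 5], [4], [6]].

So P = [[1, 2], [3, 5], [4], [6]].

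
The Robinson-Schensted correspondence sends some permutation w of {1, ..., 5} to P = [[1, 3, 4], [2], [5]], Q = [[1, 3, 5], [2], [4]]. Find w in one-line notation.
5 2 3 1 4

Reverse RSK: for i = n, n-1, ..., 1, locate i in Q, remove the corresponding corner cell from P, and reverse-bump its entry up through P; the value ejected from row 1 is w(i).

So w = 5 2 3 1 4.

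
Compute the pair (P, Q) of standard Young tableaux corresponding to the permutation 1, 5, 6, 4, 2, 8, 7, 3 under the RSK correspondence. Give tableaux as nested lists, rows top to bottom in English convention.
Insert each entry of the permutation into P by Schensted row insertion, recording in Q the position of each new cell.

Insert 1: appended to row 1. P = [[1]].
Insert 5: appended to row 1. P = [[1, 5]].
Insert 6: appended to row 1. P = [[1, 5, 6]].
Insert 4: 4 bumps 5 from row 1; 5 starts row 2. P = [[1, 4, 6], [5]].
Insert 2: 2 bumps 4 from row 1; 4 bumps 5 from row 2; 5 starts row 3. P = [[1, 2, 6], [4], [5]].
Insert 8: appended to row 1. P = [[1, 2, 6, 8], [4], [5]].
Insert 7: 7 bumps 8 from row 1; 8 appends to row 2. P = [[1, 2, 6, 7], [4, 8], [5]].
Insert 3: 3 bumps 6 from row 1; 6 bumps 8 from row 2; 8 appends to row 3. P = [[1, 2, 3, 7], [4, 6], [5, 8]].

So P = [[1, 2, 3, 7], [4, 6], [5, 8]], Q = [[1, 2, 3, 6], [4, 7], [5, 8]].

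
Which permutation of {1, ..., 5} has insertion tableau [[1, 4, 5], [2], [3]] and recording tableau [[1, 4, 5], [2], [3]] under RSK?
3 2 1 4 5

Reverse the RSK construction: for i from n down to 1, find the cell of Q containing i, remove the entry at that cell from P, and reverse-bump it up through P; the value ejected from row 1 is w(i).

Step i=5: Q has 5 at row 1, column 3; remove that cell from P, ejecting 5. So w(5) = 5. P is now [[1, 4], [2], [3]].
Step i=4: Q has 4 at row 1, column 2; remove that cell from P, ejecting 4. So w(4) = 4. P is now [[1], [2], [3]].
Step i=3: Q has 3 at row 3, column 1; remove 3 from row 3 of P and reverse-bump: 3 enters row 2 and ejects 2; 2 enters row 1 and ejects 1. So w(3) = 1. P is now [[2], [3]].
Step i=2: Q has 2 at row 2, column 1; remove 3 from row 2 of P and reverse-bump: 3 enters row 1 and ejects 2. So w(2) = 2. P is now [[3]].
Step i=1: Q has 1 at row 1, column 1; remove that cell from P, ejecting 3. So w(1) = 3. P is now [].

So w = 3 2 1 4 5.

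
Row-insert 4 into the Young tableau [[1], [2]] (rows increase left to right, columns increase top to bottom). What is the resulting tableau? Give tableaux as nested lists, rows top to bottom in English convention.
4 is larger than every entry of row 1, so it is appended to row 1. The new tableau is [[1, 4], [2]].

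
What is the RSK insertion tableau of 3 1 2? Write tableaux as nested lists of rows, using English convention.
P = [[1, 2], [3]]

After inserting 3: P = [[3]].
After inserting 1: P = [[1], [3]].
After inserting 2: P = [[1, 2], [3]].

So P = [[1, 2], [3]].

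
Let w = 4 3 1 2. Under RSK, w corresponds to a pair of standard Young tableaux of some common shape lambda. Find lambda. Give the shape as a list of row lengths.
Row-insert each entry into an empty tableau.

After inserting 4: P = [[4]].
After inserting 3: P = [[3], [4]].
After inserting 1: P = [[1], [3], [4]].
After inserting 2: P = [[1, 2], [3], [4]].

The final insertion tableau P = [[1, 2], [3], [4]] has shape [2, 1, 1].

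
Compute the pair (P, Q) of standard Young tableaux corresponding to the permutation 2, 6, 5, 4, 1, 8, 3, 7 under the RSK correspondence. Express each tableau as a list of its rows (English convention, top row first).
Insert each entry of the permutation into P by Schensted row insertion, recording in Q the position of each new cell.

Insert 2: appended to row 1. P = [[2]].
Insert 6: appended to row 1. P = [[2, 6]].
Insert 5: 5 bumps 6 from row 1; 6 starts row 2. P = [[2, 5], [6]].
Insert 4: 4 bumps 5 from row 1; 5 bumps 6 from row 2; 6 starts row 3. P = [[2, 4], [5], [6]].
Insert 1: 1 bumps 2 from row 1; 2 bumps 5 from row 2; 5 bumps 6 from row 3; 6 starts row 4. P = [[1, 4], [2], [5], [6]].
Insert 8: appended to row 1. P = [[1, 4, 8], [2], [5], [6]].
Insert 3: 3 bumps 4 from row 1; 4 appends to row 2. P = [[1, 3, 8], [2, 4], [5], [6]].
Insert 7: 7 bumps 8 from row 1; 8 appends to row 2. P = [[1, 3, 7], [2, 4, 8], [5], [6]].

So P = [[1, 3, 7], [2, 4, 8], [5], [6]], Q = [[1, 2, 6], [3, 7, 8], [4], [5]].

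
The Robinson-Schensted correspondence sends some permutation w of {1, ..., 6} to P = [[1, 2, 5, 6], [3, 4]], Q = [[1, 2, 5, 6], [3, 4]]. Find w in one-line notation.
Reverse the RSK construction: for i from n down to 1, find the cell of Q containing i, remove the entry at that cell from P, and reverse-bump it up through P; the value ejected from row 1 is w(i).

Step i=6: Q has 6 at row 1, column 4; remove that cell from P, ejecting 6. So w(6) = 6. P is now [[1, 2, 5], [3, 4]].
Step i=5: Q has 5 at row 1, column 3; remove that cell from P, ejecting 5. So w(5) = 5. P is now [[1, 2], [3, 4]].
Step i=4: Q has 4 at row 2, column 2; remove 4 from row 2 of P and reverse-bump: 4 enters row 1 and ejects 2. So w(4) = 2. P is now [[1, 4], [3]].
Step i=3: Q has 3 at row 2, column 1; remove 3 from row 2 of P and reverse-bump: 3 enters row 1 and ejects 1. So w(3) = 1. P is now [[3, 4]].
Step i=2: Q has 2 at row 1, column 2; remove that cell from P, ejecting 4. So w(2) = 4. P is now [[3]].
Step i=1: Q has 1 at row 1, column 1; remove that cell from P, ejecting 3. So w(1) = 3. P is now [].

So w = 3 4 1 2 5 6.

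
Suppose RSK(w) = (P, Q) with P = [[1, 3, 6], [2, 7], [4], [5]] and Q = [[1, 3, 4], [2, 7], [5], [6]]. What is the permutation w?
5 2 4 7 3 1 6

Reverse the RSK construction: for i from n down to 1, find the cell of Q containing i, remove the entry at that cell from P, and reverse-bump it up through P; the value ejected from row 1 is w(i).

Step i=7: Q has 7 at row 2, column 2; remove 7 from row 2 of P and reverse-bump: 7 enters row 1 and ejects 6. So w(7) = 6. P is now [[1, 3, 7], [2], [4], [5]].
Step i=6: Q has 6 at row 4, column 1; remove 5 from row 4 of P and reverse-bump: 5 enters row 3 and ejects 4; 4 enters row 2 and ejects 2; 2 enters row 1 and ejects 1. So w(6) = 1. P is now [[2, 3, 7], [4], [5]].
Step i=5: Q has 5 at row 3, column 1; remove 5 from row 3 of P and reverse-bump: 5 enters row 2 and ejects 4; 4 enters row 1 and ejects 3. So w(5) = 3. P is now [[2, 4, 7], [5]].
Step i=4: Q has 4 at row 1, column 3; remove that cell from P, ejecting 7. So w(4) = 7. P is now [[2, 4], [5]].
Step i=3: Q has 3 at row 1, column 2; remove that cell from P, ejecting 4. So w(3) = 4. P is now [[2], [5]].
Step i=2: Q has 2 at row 2, column 1; remove 5 from row 2 of P and reverse-bump: 5 enters row 1 and ejects 2. So w(2) = 2. P is now [[5]].
Step i=1: Q has 1 at row 1, column 1; remove that cell from P, ejecting 5. So w(1) = 5. P is now [].

So w = 5 2 4 7 3 1 6.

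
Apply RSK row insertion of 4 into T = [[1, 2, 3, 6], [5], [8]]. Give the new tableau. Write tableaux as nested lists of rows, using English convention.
In row 1, 4 replaces 6 (the leftmost entry greater than 4); 6 is bumped to row 2. 6 is appended to row 2. The new tableau is [[1, 2, 3, 4], [5, 6], [8]].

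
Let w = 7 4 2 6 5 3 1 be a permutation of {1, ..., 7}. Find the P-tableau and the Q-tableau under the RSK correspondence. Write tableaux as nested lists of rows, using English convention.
Insert each entry of the permutation into P by Schensted row insertion, recording in Q the position of each new cell.

Insert 7: appended to row 1. P = [[7]].
Insert 4: 4 bumps 7 from row 1; 7 starts row 2. P = [[4], [7]].
Insert 2: 2 bumps 4 from row 1; 4 bumps 7 from row 2; 7 starts row 3. P = [[2], [4], [7]].
Insert 6: appended to row 1. P = [[2, 6], [4], [7]].
Insert 5: 5 bumps 6 from row 1; 6 appends to row 2. P = [[2, 5], [4, 6], [7]].
Insert 3: 3 bumps 5 from row 1; 5 bumps 6 from row 2; 6 bumps 7 from row 3; 7 starts row 4. P = [[2, 3], [4, 5], [6], [7]].
Insert 1: 1 bumps 2 from row 1; 2 bumps 4 from row 2; 4 bumps 6 from row 3; 6 bumps 7 from row 4; 7 starts row 5. P = [[1, 3], [2, 5], [4], [6], [7]].

So P = [[1, 3], [2, 5], [4], [6], [7]], Q = [[1, 4], [2, 5], [3], [6], [7]].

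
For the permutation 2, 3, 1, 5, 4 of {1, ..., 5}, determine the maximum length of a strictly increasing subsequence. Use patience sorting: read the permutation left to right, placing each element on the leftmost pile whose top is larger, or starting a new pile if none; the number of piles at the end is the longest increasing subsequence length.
2: new pile. tops = [2]
3: new pile. tops = [2, 3]
1: onto pile 1 (replacing 2). tops = [1, 3]
5: new pile. tops = [1, 3, 5]
4: onto pile 3 (replacing 5). tops = [1, 3, 4]

3 piles, so the longest increasing subsequence has length 3.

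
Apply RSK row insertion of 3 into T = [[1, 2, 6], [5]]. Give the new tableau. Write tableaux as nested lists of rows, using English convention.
In row 1, 3 replaces 6 (the leftmost entry greater than 3); 6 is bumped to row 2. 6 is appended to row 2. The new tableau is [[1, 2, 3], [5, 6]].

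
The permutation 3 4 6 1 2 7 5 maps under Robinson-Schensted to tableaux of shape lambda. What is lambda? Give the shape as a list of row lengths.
[4, 3]

RSK row insertion gives P = [[1, 2, 5, 7], [3, 4, 6]], which has shape [4, 3].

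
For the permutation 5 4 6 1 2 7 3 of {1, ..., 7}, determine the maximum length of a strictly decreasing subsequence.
3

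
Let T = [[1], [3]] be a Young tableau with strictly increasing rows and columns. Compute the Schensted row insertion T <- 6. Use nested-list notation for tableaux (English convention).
6 is larger than every entry of row 1, so it is appended to row 1. The new tableau is [[1, 6], [3]].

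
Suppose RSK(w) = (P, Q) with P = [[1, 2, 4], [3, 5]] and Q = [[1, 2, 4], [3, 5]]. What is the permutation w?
1 3 2 5 4

Reverse the RSK construction: for i from n down to 1, find the cell of Q containing i, remove the entry at that cell from P, and reverse-bump it up through P; the value ejected from row 1 is w(i).

Step i=5: Q has 5 at row 2, column 2; remove 5 from row 2 of P and reverse-bump: 5 enters row 1 and ejects 4. So w(5) = 4. P is now [[1, 2, 5], [3]].
Step i=4: Q has 4 at row 1, column 3; remove that cell from P, ejecting 5. So w(4) = 5. P is now [[1, 2], [3]].
Step i=3: Q has 3 at row 2, column 1; remove 3 from row 2 of P and reverse-bump: 3 enters row 1 and ejects 2. So w(3) = 2. P is now [[1, 3]].
Step i=2: Q has 2 at row 1, column 2; remove that cell from P, ejecting 3. So w(2) = 3. P is now [[1]].
Step i=1: Q has 1 at row 1, column 1; remove that cell from P, ejecting 1. So w(1) = 1. P is now [].

So w = 1 3 2 5 4.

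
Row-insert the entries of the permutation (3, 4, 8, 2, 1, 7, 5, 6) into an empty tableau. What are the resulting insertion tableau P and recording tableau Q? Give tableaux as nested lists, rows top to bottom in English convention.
Insert each entry of the permutation into P by Schensted row insertion, recording in Q the position of each new cell.

After inserting 3: P = [[3]].
After inserting 4: P = [[3, 4]].
After inserting 8: P = [[3, 4, 8]].
After inserting 2: P = [[2, 4, 8], [3]].
After inserting 1: P = [[1, 4, 8], [2], [3]].
After inserting 7: P = [[1, 4, 7], [2, 8], [3]].
After inserting 5: P = [[1, 4, 5], [2, 7], [3, 8]].
After inserting 6: P = [[1, 4, 5, 6], [2, 7], [3, 8]].

So P = [[1, 4, 5, 6], [2, 7], [3, 8]], Q = [[1, 2, 3, 8], [4, 6], [5, 7]].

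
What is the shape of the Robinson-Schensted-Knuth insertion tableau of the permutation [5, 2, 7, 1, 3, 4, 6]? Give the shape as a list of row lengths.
[4, 2, 1]

Row-insert each entry into an empty tableau.

After inserting 5: P = [[5]].
After inserting 2: P = [[2], [5]].
After inserting 7: P = [[2, 7], [5]].
After inserting 1: P = [[1, 7], [2], [5]].
After inserting 3: P = [[1, 3], [2, 7], [5]].
After inserting 4: P = [[1, 3, 4], [2, 7], [5]].
After inserting 6: P = [[1, 3, 4, 6], [2, 7], [5]].

The final insertion tableau P = [[1, 3, 4, 6], [2, 7], [5]] has shape [4, 2, 1].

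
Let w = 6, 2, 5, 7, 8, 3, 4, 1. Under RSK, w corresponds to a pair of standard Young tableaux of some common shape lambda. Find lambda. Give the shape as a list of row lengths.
[4, 2, 1, 1]

Row-insert each entry into an empty tableau.

After inserting 6: P = [[6]].
After inserting 2: P = [[2], [6]].
After inserting 5: P = [[2, 5], [6]].
After inserting 7: P = [[2, 5, 7], [6]].
After inserting 8: P = [[2, 5, 7, 8], [6]].
After inserting 3: P = [[2, 3, 7, 8], [5], [6]].
After inserting 4: P = [[2, 3, 4, 8], [5, 7], [6]].
After inserting 1: P = [[1, 3, 4, 8], [2, 7], [5], [6]].

The final insertion tableau P = [[1, 3, 4, 8], [2, 7], [5], [6]] has shape [4, 2, 1, 1].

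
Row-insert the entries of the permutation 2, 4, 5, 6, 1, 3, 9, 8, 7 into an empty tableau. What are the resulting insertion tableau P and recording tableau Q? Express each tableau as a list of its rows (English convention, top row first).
Insert each entry of the permutation into P by Schensted row insertion, recording in Q the position of each new cell.

Insert 2: appended to row 1. P = [[2]], Q = [[1]].
Insert 4: appended to row 1. P = [[2, 4]], Q = [[1, 2]].
Insert 5: appended to row 1. P = [[2, 4, 5]], Q = [[1, 2, 3]].
Insert 6: appended to row 1. P = [[2, 4, 5, 6]], Q = [[1, 2, 3, 4]].
Insert 1: 1 bumps 2 from row 1; 2 starts row 2. P = [[1, 4, 5, 6], [2]], Q = [[1, 2, 3, 4], [5]].
Insert 3: 3 bumps 4 from row 1; 4 appends to row 2. P = [[1, 3, 5, 6], [2, 4]], Q = [[1, 2, 3, 4], [5, 6]].
Insert 9: appended to row 1. P = [[1, 3, 5, 6, 9], [2, 4]], Q = [[1, 2, 3, 4, 7], [5, 6]].
Insert 8: 8 bumps 9 from row 1; 9 appends to row 2. P = [[1, 3, 5, 6, 8], [2, 4, 9]], Q = [[1, 2, 3, 4, 7], [5, 6, 8]].
Insert 7: 7 bumps 8 from row 1; 8 bumps 9 from row 2; 9 starts row 3. P = [[1, 3, 5, 6, 7], [2, 4, 8], [9]], Q = [[1, 2, 3, 4, 7], [5, 6, 8], [9]].

So P = [[1, 3, 5, 6, 7], [2, 4, 8], [9]], Q = [[1, 2, 3, 4, 7], [5, 6, 8], [9]].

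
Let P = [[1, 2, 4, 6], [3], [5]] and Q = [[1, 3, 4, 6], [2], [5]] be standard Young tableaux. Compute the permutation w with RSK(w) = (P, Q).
Reverse the RSK construction: for i from n down to 1, find the cell of Q containing i, remove the entry at that cell from P, and reverse-bump it up through P; the value ejected from row 1 is w(i).

Step i=6: Q has 6 at row 1, column 4; remove that cell from P, ejecting 6. So w(6) = 6. P is now [[1, 2, 4], [3], [5]].
Step i=5: Q has 5 at row 3, column 1; remove 5 from row 3 of P and reverse-bump: 5 enters row 2 and ejects 3; 3 enters row 1 and ejects 2. So w(5) = 2. P is now [[1, 3, 4], [5]].
Step i=4: Q has 4 at row 1, column 3; remove that cell from P, ejecting 4. So w(4) = 4. P is now [[1, 3], [5]].
Step i=3: Q has 3 at row 1, column 2; remove that cell from P, ejecting 3. So w(3) = 3. P is now [[1], [5]].
Step i=2: Q has 2 at row 2, column 1; remove 5 from row 2 of P and reverse-bump: 5 enters row 1 and ejects 1. So w(2) = 1. P is now [[5]].
Step i=1: Q has 1 at row 1, column 1; remove that cell from P, ejecting 5. So w(1) = 5. P is now [].

So w = 5 1 3 4 2 6.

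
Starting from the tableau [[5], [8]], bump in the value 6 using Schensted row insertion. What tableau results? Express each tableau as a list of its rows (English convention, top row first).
[[5, 6], [8]]

6 is larger than every entry of row 1, so it is appended to row 1. The new tableau is [[5, 6], [8]].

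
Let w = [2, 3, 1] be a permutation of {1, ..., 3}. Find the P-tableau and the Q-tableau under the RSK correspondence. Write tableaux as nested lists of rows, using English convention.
P = [[1, 3], [2]], Q = [[1, 2], [3]]

Insert each entry of the permutation into P by Schensted row insertion, recording in Q the position of each new cell.

Insert 2: appended to row 1. P = [[2]].
Insert 3: appended to row 1. P = [[2, 3]].
Insert 1: 1 bumps 2 from row 1; 2 starts row 2. P = [[1, 3], [2]].

So P = [[1, 3], [2]], Q = [[1, 2], [3]].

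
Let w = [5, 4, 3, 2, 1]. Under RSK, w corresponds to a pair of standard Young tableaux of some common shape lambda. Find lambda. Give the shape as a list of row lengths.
[1, 1, 1, 1, 1]

Row-insert each entry into an empty tableau.

After inserting 5: P = [[5]].
After inserting 4: P = [[4], [5]].
After inserting 3: P = [[3], [4], [5]].
After inserting 2: P = [[2], [3], [4], [5]].
After inserting 1: P = [[1], [2], [3], [4], [5]].

The final insertion tableau P = [[1], [2], [3], [4], [5]] has shape [1, 1, 1, 1, 1].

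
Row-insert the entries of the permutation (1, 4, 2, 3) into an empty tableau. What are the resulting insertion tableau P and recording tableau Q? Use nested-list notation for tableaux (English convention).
P = [[1, 2, 3], [4]], Q = [[1, 2, 4], [3]]

Insert each entry of the permutation into P by Schensted row insertion, recording in Q the position of each new cell.

Insert 1: appended to row 1. P = [[1]].
Insert 4: appended to row 1. P = [[1, 4]].
Insert 2: 2 bumps 4 from row 1; 4 starts row 2. P = [[1, 2], [4]].
Insert 3: appended to row 1. P = [[1, 2, 3], [4]].

So P = [[1, 2, 3], [4]], Q = [[1, 2, 4], [3]].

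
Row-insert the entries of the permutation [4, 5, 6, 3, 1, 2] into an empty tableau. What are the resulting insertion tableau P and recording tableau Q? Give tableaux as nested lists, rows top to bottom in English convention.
Insert each entry of the permutation into P by Schensted row insertion, recording in Q the position of each new cell.

Insert 4: appended to row 1. P = [[4]].
Insert 5: appended to row 1. P = [[4, 5]].
Insert 6: appended to row 1. P = [[4, 5, 6]].
Insert 3: 3 bumps 4 from row 1; 4 starts row 2. P = [[3, 5, 6], [4]].
Insert 1: 1 bumps 3 from row 1; 3 bumps 4 from row 2; 4 starts row 3. P = [[1, 5, 6], [3], [4]].
Insert 2: 2 bumps 5 from row 1; 5 appends to row 2. P = [[1, 2, 6], [3, 5], [4]].

So P = [[1, 2, 6], [3, 5], [4]], Q = [[1, 2, 3], [4, 6], [5]].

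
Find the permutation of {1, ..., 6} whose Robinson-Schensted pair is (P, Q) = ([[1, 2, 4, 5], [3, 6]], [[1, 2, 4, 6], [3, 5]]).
Reverse RSK: for i = n, n-1, ..., 1, locate i in Q, remove the corresponding corner cell from P, and reverse-bump its entry up through P; the value ejected from row 1 is w(i).

So w = 1 3 2 6 4 5.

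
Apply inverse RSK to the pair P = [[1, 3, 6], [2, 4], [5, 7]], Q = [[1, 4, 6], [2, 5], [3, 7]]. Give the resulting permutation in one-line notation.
5 2 1 7 4 6 3

Reverse the RSK construction: for i from n down to 1, find the cell of Q containing i, remove the entry at that cell from P, and reverse-bump it up through P; the value ejected from row 1 is w(i).

Step i=7: Q has 7 at row 3, column 2; remove 7 from row 3 of P and reverse-bump: 7 enters row 2 and ejects 4; 4 enters row 1 and ejects 3. So w(7) = 3. P is now [[1, 4, 6], [2, 7], [5]].
Step i=6: Q has 6 at row 1, column 3; remove that cell from P, ejecting 6. So w(6) = 6. P is now [[1, 4], [2, 7], [5]].
Step i=5: Q has 5 at row 2, column 2; remove 7 from row 2 of P and reverse-bump: 7 enters row 1 and ejects 4. So w(5) = 4. P is now [[1, 7], [2], [5]].
Step i=4: Q has 4 at row 1, column 2; remove that cell from P, ejecting 7. So w(4) = 7. P is now [[1], [2], [5]].
Step i=3: Q has 3 at row 3, column 1; remove 5 from row 3 of P and reverse-bump: 5 enters row 2 and ejects 2; 2 enters row 1 and ejects 1. So w(3) = 1. P is now [[2], [5]].
Step i=2: Q has 2 at row 2, column 1; remove 5 from row 2 of P and reverse-bump: 5 enters row 1 and ejects 2. So w(2) = 2. P is now [[5]].
Step i=1: Q has 1 at row 1, column 1; remove that cell from P, ejecting 5. So w(1) = 5. P is now [].

So w = 5 2 1 7 4 6 3.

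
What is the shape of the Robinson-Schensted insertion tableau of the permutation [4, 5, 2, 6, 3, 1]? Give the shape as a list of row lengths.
[3, 2, 1]

RSK row insertion gives P = [[1, 3, 6], [2, 5], [4]], which has shape [3, 2, 1].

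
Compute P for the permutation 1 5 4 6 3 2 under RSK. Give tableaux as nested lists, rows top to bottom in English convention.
P = [[1, 2, 6], [3], [4], [5]]

Insert 1: appended to row 1. P = [[1]].
Insert 5: appended to row 1. P = [[1, 5]].
Insert 4: 4 bumps 5 from row 1; 5 starts row 2. P = [[1, 4], [5]].
Insert 6: appended to row 1. P = [[1, 4, 6], [5]].
Insert 3: 3 bumps 4 from row 1; 4 bumps 5 from row 2; 5 starts row 3. P = [[1, 3, 6], [4], [5]].
Insert 2: 2 bumps 3 from row 1; 3 bumps 4 from row 2; 4 bumps 5 from row 3; 5 starts row 4. P = [[1, 2, 6], [3], [4], [5]].

So P = [[1, 2, 6], [3], [4], [5]].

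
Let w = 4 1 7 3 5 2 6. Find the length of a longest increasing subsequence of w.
4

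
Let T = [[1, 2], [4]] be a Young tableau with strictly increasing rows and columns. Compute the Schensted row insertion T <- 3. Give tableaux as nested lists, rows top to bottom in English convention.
[[1, 2, 3], [4]]

3 is larger than every entry of row 1, so it is appended to row 1. The new tableau is [[1, 2, 3], [4]].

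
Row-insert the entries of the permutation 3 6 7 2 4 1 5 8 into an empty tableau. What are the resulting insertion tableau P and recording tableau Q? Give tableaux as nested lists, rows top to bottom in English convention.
P = [[1, 4, 5, 8], [2, 6, 7], [3]], Q = [[1, 2, 3, 8], [4, 5, 7], [6]]

Insert each entry of the permutation into P by Schensted row insertion, recording in Q the position of each new cell.

After inserting 3: P = [[3]].
After inserting 6: P = [[3, 6]].
After inserting 7: P = [[3, 6, 7]].
After inserting 2: P = [[2, 6, 7], [3]].
After inserting 4: P = [[2, 4, 7], [3, 6]].
After inserting 1: P = [[1, 4, 7], [2, 6], [3]].
After inserting 5: P = [[1, 4, 5], [2, 6, 7], [3]].
After inserting 8: P = [[1, 4, 5, 8], [2, 6, 7], [3]].

So P = [[1, 4, 5, 8], [2, 6, 7], [3]], Q = [[1, 2, 3, 8], [4, 5, 7], [6]].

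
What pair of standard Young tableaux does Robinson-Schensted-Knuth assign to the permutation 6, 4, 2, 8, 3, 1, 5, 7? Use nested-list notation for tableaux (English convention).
Insert each entry of the permutation into P by Schensted row insertion, recording in Q the position of each new cell.

Insert 6: appended to row 1. P = [[6]].
Insert 4: 4 bumps 6 from row 1; 6 starts row 2. P = [[4], [6]].
Insert 2: 2 bumps 4 from row 1; 4 bumps 6 from row 2; 6 starts row 3. P = [[2], [4], [6]].
Insert 8: appended to row 1. P = [[2, 8], [4], [6]].
Insert 3: 3 bumps 8 from row 1; 8 appends to row 2. P = [[2, 3], [4, 8], [6]].
Insert 1: 1 bumps 2 from row 1; 2 bumps 4 from row 2; 4 bumps 6 from row 3; 6 starts row 4. P = [[1, 3], [2, 8], [4], [6]].
Insert 5: appended to row 1. P = [[1, 3, 5], [2, 8], [4], [6]].
Insert 7: appended to row 1. P = [[1, 3, 5, 7], [2, 8], [4], [6]].

So P = [[1, 3, 5, 7], [2, 8], [4], [6]], Q = [[1, 4, 7, 8], [2, 5], [3], [6]].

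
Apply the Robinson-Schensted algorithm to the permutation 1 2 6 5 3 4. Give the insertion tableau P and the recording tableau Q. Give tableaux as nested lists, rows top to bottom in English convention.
P = [[1, 2, 3, 4], [5], [6]], Q = [[1, 2, 3, 6], [4], [5]]

Insert each entry of the permutation into P by Schensted row insertion, recording in Q the position of each new cell.

Insert 1: appended to row 1. P = [[1]].
Insert 2: appended to row 1. P = [[1, 2]].
Insert 6: appended to row 1. P = [[1, 2, 6]].
Insert 5: 5 bumps 6 from row 1; 6 starts row 2. P = [[1, 2, 5], [6]].
Insert 3: 3 bumps 5 from row 1; 5 bumps 6 from row 2; 6 starts row 3. P = [[1, 2, 3], [5], [6]].
Insert 4: appended to row 1. P = [[1, 2, 3, 4], [5], [6]].

So P = [[1, 2, 3, 4], [5], [6]], Q = [[1, 2, 3, 6], [4], [5]].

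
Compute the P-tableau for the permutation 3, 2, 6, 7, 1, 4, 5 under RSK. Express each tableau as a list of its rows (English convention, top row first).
Insert 3: appended to row 1. P = [[3]].
Insert 2: 2 bumps 3 from row 1; 3 starts row 2. P = [[2], [3]].
Insert 6: appended to row 1. P = [[2, 6], [3]].
Insert 7: appended to row 1. P = [[2, 6, 7], [3]].
Insert 1: 1 bumps 2 from row 1; 2 bumps 3 from row 2; 3 starts row 3. P = [[1, 6, 7], [2], [3]].
Insert 4: 4 bumps 6 from row 1; 6 appends to row 2. P = [[1, 4, 7], [2, 6], [3]].
Insert 5: 5 bumps 7 from row 1; 7 appends to row 2. P = [[1, 4, 5], [2, 6, 7], [3]].

So P = [[1, 4, 5], [2, 6, 7], [3]].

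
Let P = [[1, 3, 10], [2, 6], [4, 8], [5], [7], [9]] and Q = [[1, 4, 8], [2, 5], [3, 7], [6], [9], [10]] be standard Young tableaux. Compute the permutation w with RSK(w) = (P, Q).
9 7 5 8 6 2 4 10 3 1

Reverse the RSK construction: for i from n down to 1, find the cell of Q containing i, remove the entry at that cell from P, and reverse-bump it up through P; the value ejected from row 1 is w(i).

Step i=10: Q has 10 at row 6, column 1; remove 9 from row 6 of P and reverse-bump: 9 enters row 5 and ejects 7; 7 enters row 4 and ejects 5; 5 enters row 3 and ejects 4; 4 enters row 2 and ejects 2; 2 enters row 1 and ejects 1. So w(10) = 1. P is now [[2, 3, 10], [4, 6], [5, 8], [7], [9]].
Step i=9: Q has 9 at row 5, column 1; remove 9 from row 5 of P and reverse-bump: 9 enters row 4 and ejects 7; 7 enters row 3 and ejects 5; 5 enters row 2 and ejects 4; 4 enters row 1 and ejects 3. So w(9) = 3. P is now [[2, 4, 10], [5, 6], [7, 8], [9]].
Step i=8: Q has 8 at row 1, column 3; remove that cell from P, ejecting 10. So w(8) = 10. P is now [[2, 4], [5, 6], [7, 8], [9]].
Step i=7: Q has 7 at row 3, column 2; remove 8 from row 3 of P and reverse-bump: 8 enters row 2 and ejects 6; 6 enters row 1 and ejects 4. So w(7) = 4. P is now [[2, 6], [5, 8], [7], [9]].
Step i=6: Q has 6 at row 4, column 1; remove 9 from row 4 of P and reverse-bump: 9 enters row 3 and ejects 7; 7 enters row 2 and ejects 5; 5 enters row 1 and ejects 2. So w(6) = 2. P is now [[5, 6], [7, 8], [9]].
Step i=5: Q has 5 at row 2, column 2; remove 8 from row 2 of P and reverse-bump: 8 enters row 1 and ejects 6. So w(5) = 6. P is now [[5, 8], [7], [9]].
Step i=4: Q has 4 at row 1, column 2; remove that cell from P, ejecting 8. So w(4) = 8. P is now [[5], [7], [9]].
Step i=3: Q has 3 at row 3, column 1; remove 9 from row 3 of P and reverse-bump: 9 enters row 2 and ejects 7; 7 enters row 1 and ejects 5. So w(3) = 5. P is now [[7], [9]].
Step i=2: Q has 2 at row 2, column 1; remove 9 from row 2 of P and reverse-bump: 9 enters row 1 and ejects 7. So w(2) = 7. P is now [[9]].
Step i=1: Q has 1 at row 1, column 1; remove that cell from P, ejecting 9. So w(1) = 9. P is now [].

So w = 9 7 5 8 6 2 4 10 3 1.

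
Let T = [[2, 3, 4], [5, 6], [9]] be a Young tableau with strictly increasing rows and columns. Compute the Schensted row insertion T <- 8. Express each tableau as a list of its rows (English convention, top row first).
8 is larger than every entry of row 1, so it is appended to row 1. The new tableau is [[2, 3, 4, 8], [5, 6], [9]].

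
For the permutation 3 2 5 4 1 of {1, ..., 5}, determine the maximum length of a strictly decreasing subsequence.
3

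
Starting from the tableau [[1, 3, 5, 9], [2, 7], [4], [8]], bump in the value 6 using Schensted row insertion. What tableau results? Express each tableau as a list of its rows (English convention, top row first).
In row 1, 6 replaces 9 (the leftmost entry greater than 6); 9 is bumped to row 2. 9 is appended to row 2. The new tableau is [[1, 3, 5, 6], [2, 7, 9], [4], [8]].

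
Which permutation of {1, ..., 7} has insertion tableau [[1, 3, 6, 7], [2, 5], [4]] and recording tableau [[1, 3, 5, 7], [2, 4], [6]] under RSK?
4 2 5 3 6 1 7

Reverse the RSK construction: for i from n down to 1, find the cell of Q containing i, remove the entry at that cell from P, and reverse-bump it up through P; the value ejected from row 1 is w(i).

Step i=7: Q has 7 at row 1, column 4; remove that cell from P, ejecting 7. So w(7) = 7. P is now [[1, 3, 6], [2, 5], [4]].
Step i=6: Q has 6 at row 3, column 1; remove 4 from row 3 of P and reverse-bump: 4 enters row 2 and ejects 2; 2 enters row 1 and ejects 1. So w(6) = 1. P is now [[2, 3, 6], [4, 5]].
Step i=5: Q has 5 at row 1, column 3; remove that cell from P, ejecting 6. So w(5) = 6. P is now [[2, 3], [4, 5]].
Step i=4: Q has 4 at row 2, column 2; remove 5 from row 2 of P and reverse-bump: 5 enters row 1 and ejects 3. So w(4) = 3. P is now [[2, 5], [4]].
Step i=3: Q has 3 at row 1, column 2; remove that cell from P, ejecting 5. So w(3) = 5. P is now [[2], [4]].
Step i=2: Q has 2 at row 2, column 1; remove 4 from row 2 of P and reverse-bump: 4 enters row 1 and ejects 2. So w(2) = 2. P is now [[4]].
Step i=1: Q has 1 at row 1, column 1; remove that cell from P, ejecting 4. So w(1) = 4. P is now [].

So w = 4 2 5 3 6 1 7.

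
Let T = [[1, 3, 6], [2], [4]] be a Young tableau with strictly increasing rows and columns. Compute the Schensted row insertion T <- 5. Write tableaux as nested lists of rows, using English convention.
[[1, 3, 5], [2, 6], [4]]

In row 1, 5 replaces 6 (the leftmost entry greater than 5); 6 is bumped to row 2. 6 is appended to row 2. The new tableau is [[1, 3, 5], [2, 6], [4]].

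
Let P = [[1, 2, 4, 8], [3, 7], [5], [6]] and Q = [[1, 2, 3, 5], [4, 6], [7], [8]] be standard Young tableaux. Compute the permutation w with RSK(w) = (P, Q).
1 6 7 3 8 5 4 2

Reverse the RSK construction: for i from n down to 1, find the cell of Q containing i, remove the entry at that cell from P, and reverse-bump it up through P; the value ejected from row 1 is w(i).

Step i=8: Q has 8 at row 4, column 1; remove 6 from row 4 of P and reverse-bump: 6 enters row 3 and ejects 5; 5 enters row 2 and ejects 3; 3 enters row 1 and ejects 2. So w(8) = 2. P is now [[1, 3, 4, 8], [5, 7], [6]].
Step i=7: Q has 7 at row 3, column 1; remove 6 from row 3 of P and reverse-bump: 6 enters row 2 and ejects 5; 5 enters row 1 and ejects 4. So w(7) = 4. P is now [[1, 3, 5, 8], [6, 7]].
Step i=6: Q has 6 at row 2, column 2; remove 7 from row 2 of P and reverse-bump: 7 enters row 1 and ejects 5. So w(6) = 5. P is now [[1, 3, 7, 8], [6]].
Step i=5: Q has 5 at row 1, column 4; remove that cell from P, ejecting 8. So w(5) = 8. P is now [[1, 3, 7], [6]].
Step i=4: Q has 4 at row 2, column 1; remove 6 from row 2 of P and reverse-bump: 6 enters row 1 and ejects 3. So w(4) = 3. P is now [[1, 6, 7]].
Step i=3: Q has 3 at row 1, column 3; remove that cell from P, ejecting 7. So w(3) = 7. P is now [[1, 6]].
Step i=2: Q has 2 at row 1, column 2; remove that cell from P, ejecting 6. So w(2) = 6. P is now [[1]].
Step i=1: Q has 1 at row 1, column 1; remove that cell from P, ejecting 1. So w(1) = 1. P is now [].

So w = 1 6 7 3 8 5 4 2.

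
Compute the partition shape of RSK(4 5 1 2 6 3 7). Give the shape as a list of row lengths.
RSK row insertion gives P = [[1, 2, 3, 7], [4, 5, 6]], which has shape [4, 3].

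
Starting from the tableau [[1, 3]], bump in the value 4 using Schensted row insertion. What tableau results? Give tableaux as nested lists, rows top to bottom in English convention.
4 is larger than every entry of row 1, so it is appended to row 1. The new tableau is [[1, 3, 4]].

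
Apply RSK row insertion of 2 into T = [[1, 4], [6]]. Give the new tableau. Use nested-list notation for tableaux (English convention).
In row 1, 2 replaces 4 (the leftmost entry greater than 2); 4 is bumped to row 2. In row 2, 4 replaces 6 (the leftmost entry greater than 4); 6 is bumped to row 3. 6 starts a new row 3. The new tableau is [[1, 2], [4], [6]].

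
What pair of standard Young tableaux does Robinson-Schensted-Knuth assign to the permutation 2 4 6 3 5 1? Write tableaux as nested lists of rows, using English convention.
P = [[1, 3, 5], [2, 6], [4]], Q = [[1, 2, 3], [4, 5], [6]]

Insert each entry of the permutation into P by Schensted row insertion, recording in Q the position of each new cell.

Insert 2: appended to row 1. P = [[2]].
Insert 4: appended to row 1. P = [[2, 4]].
Insert 6: appended to row 1. P = [[2, 4, 6]].
Insert 3: 3 bumps 4 from row 1; 4 starts row 2. P = [[2, 3, 6], [4]].
Insert 5: 5 bumps 6 from row 1; 6 appends to row 2. P = [[2, 3, 5], [4, 6]].
Insert 1: 1 bumps 2 from row 1; 2 bumps 4 from row 2; 4 starts row 3. P = [[1, 3, 5], [2, 6], [4]].

So P = [[1, 3, 5], [2, 6], [4]], Q = [[1, 2, 3], [4, 5], [6]].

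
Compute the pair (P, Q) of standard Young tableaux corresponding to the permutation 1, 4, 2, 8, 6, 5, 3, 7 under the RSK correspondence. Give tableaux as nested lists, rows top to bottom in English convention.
P = [[1, 2, 3, 7], [4, 5], [6], [8]], Q = [[1, 2, 4, 8], [3, 5], [6], [7]]

Insert each entry of the permutation into P by Schensted row insertion, recording in Q the position of each new cell.

After inserting 1: P = [[1]].
After inserting 4: P = [[1, 4]].
After inserting 2: P = [[1, 2], [4]].
After inserting 8: P = [[1, 2, 8], [4]].
After inserting 6: P = [[1, 2, 6], [4, 8]].
After inserting 5: P = [[1, 2, 5], [4, 6], [8]].
After inserting 3: P = [[1, 2, 3], [4, 5], [6], [8]].
After inserting 7: P = [[1, 2, 3, 7], [4, 5], [6], [8]].

So P = [[1, 2, 3, 7], [4, 5], [6], [8]], Q = [[1, 2, 4, 8], [3, 5], [6], [7]].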